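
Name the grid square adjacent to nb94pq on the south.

NB94pp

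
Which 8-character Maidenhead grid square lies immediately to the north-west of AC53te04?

Longitude extended square 0; −1 → -1, wraps to 9, carry into subsquare.
Longitude subsquare t = 19; −1 → 18 = s.
Latitude extended square 4; +1 → 5.

AC53se95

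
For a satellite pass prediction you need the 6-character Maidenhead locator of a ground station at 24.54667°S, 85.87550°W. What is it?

EG75bk

Add 180° to longitude and 90° to latitude: 94.1245, 65.4533.
Field (20°×10°, letters A–R): 94.1245/20 → 4 → E, 65.4533/10 → 6 → G; chars EG.
Square (2°×1°, digits 0–9): 14.1245/2 → 7, 5.4533/1 → 5; chars 75.
Subsquare (5′×2.5′, letters a–x): 0.1245/0.0833333 → 1 → b, 0.4533/0.0416667 → 10 → k; chars bk.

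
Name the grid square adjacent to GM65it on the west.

GM65ht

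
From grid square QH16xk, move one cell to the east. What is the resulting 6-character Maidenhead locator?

QH26ak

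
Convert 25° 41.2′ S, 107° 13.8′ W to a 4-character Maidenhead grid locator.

DG64

Shift to the Maidenhead origin (180°W, 90°S): lon 72.77, lat 64.31.
Field: 72.77/20 → 3 → D, 64.31/10 → 6 → G; chars DG.
Square: 12.77/2 → 6, 4.31/1 → 4; chars 64.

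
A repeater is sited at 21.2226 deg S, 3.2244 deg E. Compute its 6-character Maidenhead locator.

JG18os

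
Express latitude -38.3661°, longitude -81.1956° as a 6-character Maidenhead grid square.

EF91jp

Add 180° to longitude and 90° to latitude: 98.8044, 51.6339.
Field: lon ⌊98.8044/20⌋ = 4 → E; lat ⌊51.6339/10⌋ = 5 → F.
Square: lon ⌊18.8044/2⌋ = 9; lat ⌊1.6339/1⌋ = 1.
Subsquare: lon ⌊0.8044/0.0833333⌋ = 9 → j; lat ⌊0.6339/0.0416667⌋ = 15 → p.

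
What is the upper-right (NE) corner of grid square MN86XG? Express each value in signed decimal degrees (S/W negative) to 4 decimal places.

46.2917, 78.0000

Field M=12, N=13: +12·20° lon, +13·10° lat → SW at lon 60°, lat 40°.
Square 8, 6: +8·2° lon, +6·1° lat → SW at lon 76°, lat 46°.
Subsquare x=23, g=6: +23·0.0833333° lon, +6·0.0416667° lat → SW at lon 77.9167°, lat 46.25°.
Cell spans 0.0833333° lon × 0.0416667° lat. NE corner is SW corner plus one full cell.
latitude 46.2917, longitude 78.0000.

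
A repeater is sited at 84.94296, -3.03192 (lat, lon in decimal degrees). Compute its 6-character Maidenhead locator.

Shift to the Maidenhead origin (180°W, 90°S): lon 176.9681, lat 174.9430.
Field: lon ⌊176.9681/20⌋ = 8 → I; lat ⌊174.9430/10⌋ = 17 → R.
Square: lon ⌊16.9681/2⌋ = 8; lat ⌊4.9430/1⌋ = 4.
Subsquare: lon ⌊0.9681/0.0833333⌋ = 11 → l; lat ⌊0.9430/0.0416667⌋ = 22 → w.

IR84lw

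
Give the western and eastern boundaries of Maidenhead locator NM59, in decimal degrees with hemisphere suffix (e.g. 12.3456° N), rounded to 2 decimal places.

90.00° E, 92.00° E

Field N=13, M=12: +13·20° lon, +12·10° lat → SW at lon 80°, lat 30°.
Square 5, 9: +5·2° lon, +9·1° lat → SW at lon 90°, lat 39°.
Cell spans 2° lon × 1° lat.
west 90.00° E, east 92.00° E.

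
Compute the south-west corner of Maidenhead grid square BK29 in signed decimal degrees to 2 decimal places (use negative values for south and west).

19.00, -156.00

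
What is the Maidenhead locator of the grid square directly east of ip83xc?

IP93ac

Longitude subsquare x = 23; +1 → 24, wraps to 0 = a, carry into square.
Longitude square 8; +1 → 9.
The latitude characters are unchanged.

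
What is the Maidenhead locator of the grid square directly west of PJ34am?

PJ24xm

Longitude subsquare a = 0; −1 → -1, wraps to 23 = x, carry into square.
Longitude square 3; −1 → 2.
The latitude characters are unchanged.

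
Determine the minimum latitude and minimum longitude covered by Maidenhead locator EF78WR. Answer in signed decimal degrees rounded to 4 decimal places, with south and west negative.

Field E=4, F=5: +4·20° lon, +5·10° lat → SW at lon -100°, lat -40°.
Square 7, 8: +7·2° lon, +8·1° lat → SW at lon -86°, lat -32°.
Subsquare w=22, r=17: +22·0.0833333° lon, +17·0.0416667° lat → SW at lon -84.1667°, lat -31.2917°.
latitude -31.2917, longitude -84.1667.

-31.2917, -84.1667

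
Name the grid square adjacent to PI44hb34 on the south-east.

PI44hb43

Longitude extended square 3; +1 → 4.
Latitude extended square 4; −1 → 3.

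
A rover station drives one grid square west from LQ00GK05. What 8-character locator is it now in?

LQ00fk95

Longitude extended square 0; −1 → -1, wraps to 9, carry into subsquare.
Longitude subsquare g = 6; −1 → 5 = f.
The latitude characters are unchanged.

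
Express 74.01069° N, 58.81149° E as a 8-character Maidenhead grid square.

Add 180° to longitude and 90° to latitude: 238.81149, 164.01069.
Field: lon ⌊238.81149/20⌋ = 11 → L; lat ⌊164.01069/10⌋ = 16 → Q.
Square: lon ⌊18.81149/2⌋ = 9; lat ⌊4.01069/1⌋ = 4.
Subsquare: lon ⌊0.81149/0.0833333⌋ = 9 → j; lat ⌊0.01069/0.0416667⌋ = 0 → a.
Extended square: lon ⌊0.06149/0.00833333⌋ = 7; lat ⌊0.01069/0.00416667⌋ = 2.

LQ94ja72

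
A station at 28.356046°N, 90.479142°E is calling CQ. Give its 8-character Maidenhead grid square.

NL58fi75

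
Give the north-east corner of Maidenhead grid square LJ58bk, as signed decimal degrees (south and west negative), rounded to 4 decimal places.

Field L=11, J=9: +11·20° lon, +9·10° lat → SW at lon 40°, lat 0°.
Square 5, 8: +5·2° lon, +8·1° lat → SW at lon 50°, lat 8°.
Subsquare b=1, k=10: +1·0.0833333° lon, +10·0.0416667° lat → SW at lon 50.0833°, lat 8.41667°.
Cell spans 0.0833333° lon × 0.0416667° lat. NE corner is SW corner plus one full cell.
latitude 8.4583, longitude 50.1667.

8.4583, 50.1667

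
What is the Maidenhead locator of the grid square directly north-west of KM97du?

Longitude subsquare d = 3; −1 → 2 = c.
Latitude subsquare u = 20; +1 → 21 = v.

KM97cv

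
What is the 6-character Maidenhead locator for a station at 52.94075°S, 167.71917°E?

RD37ub

Add 180° to longitude and 90° to latitude: 347.7192, 37.0592.
Field: 347.7192/20 → 17 → R, 37.0592/10 → 3 → D; chars RD.
Square: 7.7192/2 → 3, 7.0592/1 → 7; chars 37.
Subsquare: 1.7192/0.0833333 → 20 → u, 0.0592/0.0416667 → 1 → b; chars ub.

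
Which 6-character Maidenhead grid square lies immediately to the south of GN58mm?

GN58ml

Latitude subsquare m = 12; −1 → 11 = l.
The longitude characters are unchanged.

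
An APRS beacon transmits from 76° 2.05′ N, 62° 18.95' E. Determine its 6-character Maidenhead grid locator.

MQ16da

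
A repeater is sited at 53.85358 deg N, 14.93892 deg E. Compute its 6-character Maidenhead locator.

JO73lu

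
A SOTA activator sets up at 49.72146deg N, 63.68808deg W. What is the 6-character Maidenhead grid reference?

Add 180° to longitude and 90° to latitude: 116.3119, 139.7215.
Field: 116.3119/20 → 5 → F, 139.7215/10 → 13 → N; chars FN.
Square: 16.3119/2 → 8, 9.7215/1 → 9; chars 89.
Subsquare: 0.3119/0.0833333 → 3 → d, 0.7215/0.0416667 → 17 → r; chars dr.

FN89dr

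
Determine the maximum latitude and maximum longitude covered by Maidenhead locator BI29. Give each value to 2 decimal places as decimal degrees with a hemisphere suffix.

Field B=1, I=8: +1·20° lon, +8·10° lat → SW at lon -160°, lat -10°.
Square 2, 9: +2·2° lon, +9·1° lat → SW at lon -156°, lat -1°.
Cell spans 2° lon × 1° lat. NE corner is SW corner plus one full cell.
latitude 0.00° N, longitude 154.00° W.

0.00° N, 154.00° W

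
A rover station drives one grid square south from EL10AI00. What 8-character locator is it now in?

EL10ah09

Latitude extended square 0; −1 → -1, wraps to 9, carry into subsquare.
Latitude subsquare i = 8; −1 → 7 = h.
The longitude characters are unchanged.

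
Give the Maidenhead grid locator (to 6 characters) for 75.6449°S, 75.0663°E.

MB74mi

Add 180° to longitude and 90° to latitude: 255.0663, 14.3551.
Field: lon ⌊255.0663/20⌋ = 12 → M; lat ⌊14.3551/10⌋ = 1 → B.
Square: lon ⌊15.0663/2⌋ = 7; lat ⌊4.3551/1⌋ = 4.
Subsquare: lon ⌊1.0663/0.0833333⌋ = 12 → m; lat ⌊0.3551/0.0416667⌋ = 8 → i.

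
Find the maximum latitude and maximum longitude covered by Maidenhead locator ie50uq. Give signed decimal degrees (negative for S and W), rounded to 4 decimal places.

Field I=8, E=4: +8·20° lon, +4·10° lat → SW at lon -20°, lat -50°.
Square 5, 0: +5·2° lon, +0·1° lat → SW at lon -10°, lat -50°.
Subsquare u=20, q=16: +20·0.0833333° lon, +16·0.0416667° lat → SW at lon -8.33333°, lat -49.3333°.
Cell spans 0.0833333° lon × 0.0416667° lat. NE corner is SW corner plus one full cell.
latitude -49.2917, longitude -8.2500.

-49.2917, -8.2500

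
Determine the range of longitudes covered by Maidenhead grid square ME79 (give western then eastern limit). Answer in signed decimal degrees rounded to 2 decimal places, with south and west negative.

74.00, 76.00

Field M=12, E=4: +12·20° lon, +4·10° lat → SW at lon 60°, lat -50°.
Square 7, 9: +7·2° lon, +9·1° lat → SW at lon 74°, lat -41°.
Cell spans 2° lon × 1° lat.
west 74.00, east 76.00.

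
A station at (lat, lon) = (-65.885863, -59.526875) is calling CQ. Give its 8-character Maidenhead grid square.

Shift to the Maidenhead origin (180°W, 90°S): lon 120.47313, lat 24.11414.
Field: lon ⌊120.47313/20⌋ = 6 → G; lat ⌊24.11414/10⌋ = 2 → C.
Square: lon ⌊0.47313/2⌋ = 0; lat ⌊4.11414/1⌋ = 4.
Subsquare: lon ⌊0.47313/0.0833333⌋ = 5 → f; lat ⌊0.11414/0.0416667⌋ = 2 → c.
Extended square: lon ⌊0.05646/0.00833333⌋ = 6; lat ⌊0.03080/0.00416667⌋ = 7.

GC04fc67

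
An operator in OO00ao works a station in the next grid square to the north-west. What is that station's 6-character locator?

Longitude subsquare a = 0; −1 → -1, wraps to 23 = x, carry into square.
Longitude square 0; −1 → -1, wraps to 9, carry into field.
Longitude field O = 14; −1 → 13 = N.
Latitude subsquare o = 14; +1 → 15 = p.

NO90xp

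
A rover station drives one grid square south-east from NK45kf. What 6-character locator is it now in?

NK45le

Longitude subsquare k = 10; +1 → 11 = l.
Latitude subsquare f = 5; −1 → 4 = e.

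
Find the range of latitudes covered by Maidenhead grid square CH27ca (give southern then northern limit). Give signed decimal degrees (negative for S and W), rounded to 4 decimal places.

-13.0000, -12.9583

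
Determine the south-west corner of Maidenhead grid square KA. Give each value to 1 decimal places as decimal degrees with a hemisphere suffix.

90.0° S, 20.0° E

Field K=10, A=0: +10·20° lon, +0·10° lat → SW at lon 20°, lat -90°.
latitude 90.0° S, longitude 20.0° E.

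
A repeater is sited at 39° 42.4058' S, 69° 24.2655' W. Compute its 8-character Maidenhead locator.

FF50hh10

Add 180° to longitude and 90° to latitude: 110.59557, 50.29324.
Field: lon ⌊110.59557/20⌋ = 5 → F; lat ⌊50.29324/10⌋ = 5 → F.
Square: lon ⌊10.59557/2⌋ = 5; lat ⌊0.29324/1⌋ = 0.
Subsquare: lon ⌊0.59557/0.0833333⌋ = 7 → h; lat ⌊0.29324/0.0416667⌋ = 7 → h.
Extended square: lon ⌊0.01224/0.00833333⌋ = 1; lat ⌊0.00157/0.00416667⌋ = 0.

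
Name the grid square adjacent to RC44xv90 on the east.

RC54av00

Longitude extended square 9; +1 → 10, wraps to 0, carry into subsquare.
Longitude subsquare x = 23; +1 → 24, wraps to 0 = a, carry into square.
Longitude square 4; +1 → 5.
The latitude characters are unchanged.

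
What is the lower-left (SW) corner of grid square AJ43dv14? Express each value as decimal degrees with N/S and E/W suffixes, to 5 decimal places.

Field A=0, J=9: +0·20° lon, +9·10° lat → SW at lon -180°, lat 0°.
Square 4, 3: +4·2° lon, +3·1° lat → SW at lon -172°, lat 3°.
Subsquare d=3, v=21: +3·0.0833333° lon, +21·0.0416667° lat → SW at lon -171.75°, lat 3.875°.
Extended square 1, 4: +1·0.00833333° lon, +4·0.00416667° lat → SW at lon -171.742°, lat 3.89167°.
latitude 3.89167° N, longitude 171.74167° W.

3.89167° N, 171.74167° W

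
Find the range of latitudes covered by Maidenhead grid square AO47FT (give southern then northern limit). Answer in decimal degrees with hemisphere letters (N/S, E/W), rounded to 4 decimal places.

Field A=0, O=14: +0·20° lon, +14·10° lat → SW at lon -180°, lat 50°.
Square 4, 7: +4·2° lon, +7·1° lat → SW at lon -172°, lat 57°.
Subsquare f=5, t=19: +5·0.0833333° lon, +19·0.0416667° lat → SW at lon -171.583°, lat 57.7917°.
Cell spans 0.0833333° lon × 0.0416667° lat.
south 57.7917° N, north 57.8333° N.

57.7917° N, 57.8333° N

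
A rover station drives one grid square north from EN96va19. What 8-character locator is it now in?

Latitude extended square 9; +1 → 10, wraps to 0, carry into subsquare.
Latitude subsquare a = 0; +1 → 1 = b.
The longitude characters are unchanged.

EN96vb10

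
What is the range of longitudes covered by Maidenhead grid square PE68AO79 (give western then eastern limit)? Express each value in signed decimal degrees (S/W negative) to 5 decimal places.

132.05833, 132.06667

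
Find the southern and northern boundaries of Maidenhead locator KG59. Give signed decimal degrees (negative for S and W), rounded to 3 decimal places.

-21.000, -20.000

Field K=10, G=6: +10·20° lon, +6·10° lat → SW at lon 20°, lat -30°.
Square 5, 9: +5·2° lon, +9·1° lat → SW at lon 30°, lat -21°.
Cell spans 2° lon × 1° lat.
south -21.000, north -20.000.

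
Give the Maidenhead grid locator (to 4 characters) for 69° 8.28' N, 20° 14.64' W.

HP99

Add 180° to longitude and 90° to latitude: 159.76, 159.14.
Field (20°×10°, letters A–R): lon ⌊159.76/20⌋ = 7 → H; lat ⌊159.14/10⌋ = 15 → P.
Square (2°×1°, digits 0–9): lon ⌊19.76/2⌋ = 9; lat ⌊9.14/1⌋ = 9.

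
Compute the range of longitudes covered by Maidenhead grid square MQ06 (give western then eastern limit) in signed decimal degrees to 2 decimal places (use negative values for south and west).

Field M=12, Q=16: +12·20° lon, +16·10° lat → SW at lon 60°, lat 70°.
Square 0, 6: +0·2° lon, +6·1° lat → SW at lon 60°, lat 76°.
Cell spans 2° lon × 1° lat.
west 60.00, east 62.00.

60.00, 62.00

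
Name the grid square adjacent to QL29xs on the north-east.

Longitude subsquare x = 23; +1 → 24, wraps to 0 = a, carry into square.
Longitude square 2; +1 → 3.
Latitude subsquare s = 18; +1 → 19 = t.

QL39at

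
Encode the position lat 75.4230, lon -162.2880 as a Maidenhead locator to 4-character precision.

Offset from 180°W / 90°S: lon 17.71°, lat 165.42°.
Field: 17.71/20 → 0 → A, 165.42/10 → 16 → Q; chars AQ.
Square: 17.71/2 → 8, 5.42/1 → 5; chars 85.

AQ85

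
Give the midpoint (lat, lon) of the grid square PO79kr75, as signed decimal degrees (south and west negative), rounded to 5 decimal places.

59.73125, 134.89583

Field P=15, O=14: +15·20° lon, +14·10° lat → SW at lon 120°, lat 50°.
Square 7, 9: +7·2° lon, +9·1° lat → SW at lon 134°, lat 59°.
Subsquare k=10, r=17: +10·0.0833333° lon, +17·0.0416667° lat → SW at lon 134.833°, lat 59.7083°.
Extended square 7, 5: +7·0.00833333° lon, +5·0.00416667° lat → SW at lon 134.892°, lat 59.7292°.
Cell spans 0.00833333° lon × 0.00416667° lat. Centre is SW corner plus half of each.
latitude 59.73125, longitude 134.89583.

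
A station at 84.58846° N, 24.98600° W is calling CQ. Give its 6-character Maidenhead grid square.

HR74mo

Add 180° to longitude and 90° to latitude: 155.0140, 174.5885.
Field (20°×10°, letters A–R): 155.0140/20 → 7 → H, 174.5885/10 → 17 → R; chars HR.
Square (2°×1°, digits 0–9): 15.0140/2 → 7, 4.5885/1 → 4; chars 74.
Subsquare (5′×2.5′, letters a–x): 1.0140/0.0833333 → 12 → m, 0.5885/0.0416667 → 14 → o; chars mo.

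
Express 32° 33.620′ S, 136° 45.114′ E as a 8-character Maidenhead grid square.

PF87jk05

Offset from 180°W / 90°S: lon 316.75190°, lat 57.43967°.
Field: lon ⌊316.75190/20⌋ = 15 → P; lat ⌊57.43967/10⌋ = 5 → F.
Square: lon ⌊16.75190/2⌋ = 8; lat ⌊7.43967/1⌋ = 7.
Subsquare: lon ⌊0.75190/0.0833333⌋ = 9 → j; lat ⌊0.43967/0.0416667⌋ = 10 → k.
Extended square: lon ⌊0.00190/0.00833333⌋ = 0; lat ⌊0.02300/0.00416667⌋ = 5.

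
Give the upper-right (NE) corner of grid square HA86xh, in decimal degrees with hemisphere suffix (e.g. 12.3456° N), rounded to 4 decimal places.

83.6667° S, 22.0000° W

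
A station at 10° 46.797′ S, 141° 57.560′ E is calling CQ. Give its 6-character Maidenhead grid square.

QH09xf

Add 180° to longitude and 90° to latitude: 321.9593, 79.2201.
Field: lon ⌊321.9593/20⌋ = 16 → Q; lat ⌊79.2201/10⌋ = 7 → H.
Square: lon ⌊1.9593/2⌋ = 0; lat ⌊9.2201/1⌋ = 9.
Subsquare: lon ⌊1.9593/0.0833333⌋ = 23 → x; lat ⌊0.2201/0.0416667⌋ = 5 → f.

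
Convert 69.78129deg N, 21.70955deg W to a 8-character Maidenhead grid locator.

HP99ds47

Shift to the Maidenhead origin (180°W, 90°S): lon 158.29045, lat 159.78129.
Field: 158.29045/20 → 7 → H, 159.78129/10 → 15 → P; chars HP.
Square: 18.29045/2 → 9, 9.78129/1 → 9; chars 99.
Subsquare: 0.29045/0.0833333 → 3 → d, 0.78129/0.0416667 → 18 → s; chars ds.
Extended square: 0.04045/0.00833333 → 4, 0.03129/0.00416667 → 7; chars 47.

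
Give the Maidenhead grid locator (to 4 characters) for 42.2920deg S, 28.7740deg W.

Offset from 180°W / 90°S: lon 151.23°, lat 47.71°.
Field: 151.23/20 → 7 → H, 47.71/10 → 4 → E; chars HE.
Square: 11.23/2 → 5, 7.71/1 → 7; chars 57.

HE57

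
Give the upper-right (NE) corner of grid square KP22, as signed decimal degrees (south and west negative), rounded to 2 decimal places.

63.00, 26.00

Field K=10, P=15: +10·20° lon, +15·10° lat → SW at lon 20°, lat 60°.
Square 2, 2: +2·2° lon, +2·1° lat → SW at lon 24°, lat 62°.
Cell spans 2° lon × 1° lat. NE corner is SW corner plus one full cell.
latitude 63.00, longitude 26.00.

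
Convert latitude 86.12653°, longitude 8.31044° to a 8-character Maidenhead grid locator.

JR46dd70

Add 180° to longitude and 90° to latitude: 188.31044, 176.12653.
Field (20°×10°, letters A–R): lon ⌊188.31044/20⌋ = 9 → J; lat ⌊176.12653/10⌋ = 17 → R.
Square (2°×1°, digits 0–9): lon ⌊8.31044/2⌋ = 4; lat ⌊6.12653/1⌋ = 6.
Subsquare (5′×2.5′, letters a–x): lon ⌊0.31044/0.0833333⌋ = 3 → d; lat ⌊0.12653/0.0416667⌋ = 3 → d.
Extended square (30″×15″, digits 0–9): lon ⌊0.06044/0.00833333⌋ = 7; lat ⌊0.00153/0.00416667⌋ = 0.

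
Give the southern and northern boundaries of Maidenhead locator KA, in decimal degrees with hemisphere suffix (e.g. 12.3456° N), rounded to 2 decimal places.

Field K=10, A=0: +10·20° lon, +0·10° lat → SW at lon 20°, lat -90°.
Cell spans 20° lon × 10° lat.
south 90.00° S, north 80.00° S.

90.00° S, 80.00° S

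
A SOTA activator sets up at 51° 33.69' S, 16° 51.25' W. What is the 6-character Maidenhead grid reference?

Offset from 180°W / 90°S: lon 163.1458°, lat 38.4385°.
Field: 163.1458/20 → 8 → I, 38.4385/10 → 3 → D; chars ID.
Square: 3.1458/2 → 1, 8.4385/1 → 8; chars 18.
Subsquare: 1.1458/0.0833333 → 13 → n, 0.4385/0.0416667 → 10 → k; chars nk.

ID18nk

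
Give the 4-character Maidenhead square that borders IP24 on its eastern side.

IP34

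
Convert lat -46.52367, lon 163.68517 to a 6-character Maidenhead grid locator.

Offset from 180°W / 90°S: lon 343.6852°, lat 43.4763°.
Field: lon ⌊343.6852/20⌋ = 17 → R; lat ⌊43.4763/10⌋ = 4 → E.
Square: lon ⌊3.6852/2⌋ = 1; lat ⌊3.4763/1⌋ = 3.
Subsquare: lon ⌊1.6852/0.0833333⌋ = 20 → u; lat ⌊0.4763/0.0416667⌋ = 11 → l.

RE13ul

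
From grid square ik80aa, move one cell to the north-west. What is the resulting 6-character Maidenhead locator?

Longitude subsquare a = 0; −1 → -1, wraps to 23 = x, carry into square.
Longitude square 8; −1 → 7.
Latitude subsquare a = 0; +1 → 1 = b.

IK70xb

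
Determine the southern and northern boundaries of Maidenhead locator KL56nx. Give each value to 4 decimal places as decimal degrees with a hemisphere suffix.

Field K=10, L=11: +10·20° lon, +11·10° lat → SW at lon 20°, lat 20°.
Square 5, 6: +5·2° lon, +6·1° lat → SW at lon 30°, lat 26°.
Subsquare n=13, x=23: +13·0.0833333° lon, +23·0.0416667° lat → SW at lon 31.0833°, lat 26.9583°.
Cell spans 0.0833333° lon × 0.0416667° lat.
south 26.9583° N, north 27.0000° N.

26.9583° N, 27.0000° N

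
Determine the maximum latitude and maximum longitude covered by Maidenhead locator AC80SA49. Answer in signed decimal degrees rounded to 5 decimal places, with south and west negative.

Field A=0, C=2: +0·20° lon, +2·10° lat → SW at lon -180°, lat -70°.
Square 8, 0: +8·2° lon, +0·1° lat → SW at lon -164°, lat -70°.
Subsquare s=18, a=0: +18·0.0833333° lon, +0·0.0416667° lat → SW at lon -162.5°, lat -70°.
Extended square 4, 9: +4·0.00833333° lon, +9·0.00416667° lat → SW at lon -162.467°, lat -69.9625°.
Cell spans 0.00833333° lon × 0.00416667° lat. NE corner is SW corner plus one full cell.
latitude -69.95833, longitude -162.45833.

-69.95833, -162.45833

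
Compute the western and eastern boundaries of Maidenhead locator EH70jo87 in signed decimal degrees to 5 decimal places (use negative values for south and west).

Field E=4, H=7: +4·20° lon, +7·10° lat → SW at lon -100°, lat -20°.
Square 7, 0: +7·2° lon, +0·1° lat → SW at lon -86°, lat -20°.
Subsquare j=9, o=14: +9·0.0833333° lon, +14·0.0416667° lat → SW at lon -85.25°, lat -19.4167°.
Extended square 8, 7: +8·0.00833333° lon, +7·0.00416667° lat → SW at lon -85.1833°, lat -19.3875°.
Cell spans 0.00833333° lon × 0.00416667° lat.
west -85.18333, east -85.17500.

-85.18333, -85.17500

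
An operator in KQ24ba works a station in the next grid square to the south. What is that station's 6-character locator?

Latitude subsquare a = 0; −1 → -1, wraps to 23 = x, carry into square.
Latitude square 4; −1 → 3.
The longitude characters are unchanged.

KQ23bx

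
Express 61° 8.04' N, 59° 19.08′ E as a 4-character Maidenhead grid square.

LP91

Offset from 180°W / 90°S: lon 239.32°, lat 151.13°.
Field: lon ⌊239.32/20⌋ = 11 → L; lat ⌊151.13/10⌋ = 15 → P.
Square: lon ⌊19.32/2⌋ = 9; lat ⌊1.13/1⌋ = 1.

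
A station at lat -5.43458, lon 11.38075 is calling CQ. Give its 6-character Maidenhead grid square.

JI54qn

Offset from 180°W / 90°S: lon 191.3808°, lat 84.5654°.
Field: 191.3808/20 → 9 → J, 84.5654/10 → 8 → I; chars JI.
Square: 11.3808/2 → 5, 4.5654/1 → 4; chars 54.
Subsquare: 1.3808/0.0833333 → 16 → q, 0.5654/0.0416667 → 13 → n; chars qn.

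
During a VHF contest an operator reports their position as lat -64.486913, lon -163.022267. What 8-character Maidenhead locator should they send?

Offset from 180°W / 90°S: lon 16.97773°, lat 25.51309°.
Field (20°×10°, letters A–R): lon ⌊16.97773/20⌋ = 0 → A; lat ⌊25.51309/10⌋ = 2 → C.
Square (2°×1°, digits 0–9): lon ⌊16.97773/2⌋ = 8; lat ⌊5.51309/1⌋ = 5.
Subsquare (5′×2.5′, letters a–x): lon ⌊0.97773/0.0833333⌋ = 11 → l; lat ⌊0.51309/0.0416667⌋ = 12 → m.
Extended square (30″×15″, digits 0–9): lon ⌊0.06107/0.00833333⌋ = 7; lat ⌊0.01309/0.00416667⌋ = 3.

AC85lm73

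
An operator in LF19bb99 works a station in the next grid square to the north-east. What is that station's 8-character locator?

Longitude extended square 9; +1 → 10, wraps to 0, carry into subsquare.
Longitude subsquare b = 1; +1 → 2 = c.
Latitude extended square 9; +1 → 10, wraps to 0, carry into subsquare.
Latitude subsquare b = 1; +1 → 2 = c.

LF19cc00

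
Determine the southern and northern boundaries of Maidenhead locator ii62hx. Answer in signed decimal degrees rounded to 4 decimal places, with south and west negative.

-7.0417, -7.0000

Field I=8, I=8: +8·20° lon, +8·10° lat → SW at lon -20°, lat -10°.
Square 6, 2: +6·2° lon, +2·1° lat → SW at lon -8°, lat -8°.
Subsquare h=7, x=23: +7·0.0833333° lon, +23·0.0416667° lat → SW at lon -7.41667°, lat -7.04167°.
Cell spans 0.0833333° lon × 0.0416667° lat.
south -7.0417, north -7.0000.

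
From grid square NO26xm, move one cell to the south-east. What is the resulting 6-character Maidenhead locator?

NO36al

Longitude subsquare x = 23; +1 → 24, wraps to 0 = a, carry into square.
Longitude square 2; +1 → 3.
Latitude subsquare m = 12; −1 → 11 = l.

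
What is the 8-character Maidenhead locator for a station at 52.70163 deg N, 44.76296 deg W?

Offset from 180°W / 90°S: lon 135.23704°, lat 142.70163°.
Field (20°×10°, letters A–R): 135.23704/20 → 6 → G, 142.70163/10 → 14 → O; chars GO.
Square (2°×1°, digits 0–9): 15.23704/2 → 7, 2.70163/1 → 2; chars 72.
Subsquare (5′×2.5′, letters a–x): 1.23704/0.0833333 → 14 → o, 0.70163/0.0416667 → 16 → q; chars oq.
Extended square (30″×15″, digits 0–9): 0.07037/0.00833333 → 8, 0.03496/0.00416667 → 8; chars 88.

GO72oq88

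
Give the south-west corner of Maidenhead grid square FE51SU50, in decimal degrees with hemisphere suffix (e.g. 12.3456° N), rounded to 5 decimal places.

Field F=5, E=4: +5·20° lon, +4·10° lat → SW at lon -80°, lat -50°.
Square 5, 1: +5·2° lon, +1·1° lat → SW at lon -70°, lat -49°.
Subsquare s=18, u=20: +18·0.0833333° lon, +20·0.0416667° lat → SW at lon -68.5°, lat -48.1667°.
Extended square 5, 0: +5·0.00833333° lon, +0·0.00416667° lat → SW at lon -68.4583°, lat -48.1667°.
latitude 48.16667° S, longitude 68.45833° W.

48.16667° S, 68.45833° W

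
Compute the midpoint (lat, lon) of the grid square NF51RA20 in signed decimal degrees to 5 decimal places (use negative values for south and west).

Field N=13, F=5: +13·20° lon, +5·10° lat → SW at lon 80°, lat -40°.
Square 5, 1: +5·2° lon, +1·1° lat → SW at lon 90°, lat -39°.
Subsquare r=17, a=0: +17·0.0833333° lon, +0·0.0416667° lat → SW at lon 91.4167°, lat -39°.
Extended square 2, 0: +2·0.00833333° lon, +0·0.00416667° lat → SW at lon 91.4333°, lat -39°.
Cell spans 0.00833333° lon × 0.00416667° lat. Centre is SW corner plus half of each.
latitude -38.99792, longitude 91.43750.

-38.99792, 91.43750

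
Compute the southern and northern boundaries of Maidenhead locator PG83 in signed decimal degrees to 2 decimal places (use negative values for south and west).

-27.00, -26.00

Field P=15, G=6: +15·20° lon, +6·10° lat → SW at lon 120°, lat -30°.
Square 8, 3: +8·2° lon, +3·1° lat → SW at lon 136°, lat -27°.
Cell spans 2° lon × 1° lat.
south -27.00, north -26.00.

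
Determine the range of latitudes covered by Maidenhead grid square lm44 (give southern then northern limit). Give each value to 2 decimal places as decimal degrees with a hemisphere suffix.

Field L=11, M=12: +11·20° lon, +12·10° lat → SW at lon 40°, lat 30°.
Square 4, 4: +4·2° lon, +4·1° lat → SW at lon 48°, lat 34°.
Cell spans 2° lon × 1° lat.
south 34.00° N, north 35.00° N.

34.00° N, 35.00° N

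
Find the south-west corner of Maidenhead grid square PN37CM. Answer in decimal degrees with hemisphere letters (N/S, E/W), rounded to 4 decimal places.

Field P=15, N=13: +15·20° lon, +13·10° lat → SW at lon 120°, lat 40°.
Square 3, 7: +3·2° lon, +7·1° lat → SW at lon 126°, lat 47°.
Subsquare c=2, m=12: +2·0.0833333° lon, +12·0.0416667° lat → SW at lon 126.167°, lat 47.5°.
latitude 47.5000° N, longitude 126.1667° E.

47.5000° N, 126.1667° E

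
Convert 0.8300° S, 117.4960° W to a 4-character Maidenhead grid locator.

DI19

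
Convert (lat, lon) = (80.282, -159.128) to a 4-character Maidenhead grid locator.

BR00

Offset from 180°W / 90°S: lon 20.87°, lat 170.28°.
Field: 20.87/20 → 1 → B, 170.28/10 → 17 → R; chars BR.
Square: 0.87/2 → 0, 0.28/1 → 0; chars 00.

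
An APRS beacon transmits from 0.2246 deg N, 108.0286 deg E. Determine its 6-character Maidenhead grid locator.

Add 180° to longitude and 90° to latitude: 288.0286, 90.2246.
Field: 288.0286/20 → 14 → O, 90.2246/10 → 9 → J; chars OJ.
Square: 8.0286/2 → 4, 0.2246/1 → 0; chars 40.
Subsquare: 0.0286/0.0833333 → 0 → a, 0.2246/0.0416667 → 5 → f; chars af.

OJ40af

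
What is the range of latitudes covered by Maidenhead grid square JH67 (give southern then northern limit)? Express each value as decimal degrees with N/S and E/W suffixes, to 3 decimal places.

Field J=9, H=7: +9·20° lon, +7·10° lat → SW at lon 0°, lat -20°.
Square 6, 7: +6·2° lon, +7·1° lat → SW at lon 12°, lat -13°.
Cell spans 2° lon × 1° lat.
south 13.000° S, north 12.000° S.

13.000° S, 12.000° S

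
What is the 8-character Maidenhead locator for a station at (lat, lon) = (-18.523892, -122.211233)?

CH81vl44

Offset from 180°W / 90°S: lon 57.78877°, lat 71.47611°.
Field: 57.78877/20 → 2 → C, 71.47611/10 → 7 → H; chars CH.
Square: 17.78877/2 → 8, 1.47611/1 → 1; chars 81.
Subsquare: 1.78877/0.0833333 → 21 → v, 0.47611/0.0416667 → 11 → l; chars vl.
Extended square: 0.03877/0.00833333 → 4, 0.01777/0.00416667 → 4; chars 44.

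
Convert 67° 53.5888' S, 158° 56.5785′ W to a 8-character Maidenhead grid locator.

BC02mc65

Add 180° to longitude and 90° to latitude: 21.05703, 22.10685.
Field: 21.05703/20 → 1 → B, 22.10685/10 → 2 → C; chars BC.
Square: 1.05703/2 → 0, 2.10685/1 → 2; chars 02.
Subsquare: 1.05703/0.0833333 → 12 → m, 0.10685/0.0416667 → 2 → c; chars mc.
Extended square: 0.05703/0.00833333 → 6, 0.02352/0.00416667 → 5; chars 65.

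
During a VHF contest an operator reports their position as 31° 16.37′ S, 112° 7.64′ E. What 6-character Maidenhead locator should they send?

OF68br

Shift to the Maidenhead origin (180°W, 90°S): lon 292.1273, lat 58.7272.
Field: lon ⌊292.1273/20⌋ = 14 → O; lat ⌊58.7272/10⌋ = 5 → F.
Square: lon ⌊12.1273/2⌋ = 6; lat ⌊8.7272/1⌋ = 8.
Subsquare: lon ⌊0.1273/0.0833333⌋ = 1 → b; lat ⌊0.7272/0.0416667⌋ = 17 → r.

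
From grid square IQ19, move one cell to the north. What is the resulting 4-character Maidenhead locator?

Latitude square 9; +1 → 10, wraps to 0, carry into field.
Latitude field Q = 16; +1 → 17 = R.
The longitude characters are unchanged.

IR10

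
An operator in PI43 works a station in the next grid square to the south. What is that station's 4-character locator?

PI42

Latitude square 3; −1 → 2.
The longitude characters are unchanged.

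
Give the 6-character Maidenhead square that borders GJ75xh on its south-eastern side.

GJ85ag

Longitude subsquare x = 23; +1 → 24, wraps to 0 = a, carry into square.
Longitude square 7; +1 → 8.
Latitude subsquare h = 7; −1 → 6 = g.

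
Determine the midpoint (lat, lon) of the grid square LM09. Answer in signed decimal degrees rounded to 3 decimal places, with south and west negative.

39.500, 41.000

Field L=11, M=12: +11·20° lon, +12·10° lat → SW at lon 40°, lat 30°.
Square 0, 9: +0·2° lon, +9·1° lat → SW at lon 40°, lat 39°.
Cell spans 2° lon × 1° lat. Centre is SW corner plus half of each.
latitude 39.500, longitude 41.000.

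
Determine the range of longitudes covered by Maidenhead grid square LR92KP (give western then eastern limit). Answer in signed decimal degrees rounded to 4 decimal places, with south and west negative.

Field L=11, R=17: +11·20° lon, +17·10° lat → SW at lon 40°, lat 80°.
Square 9, 2: +9·2° lon, +2·1° lat → SW at lon 58°, lat 82°.
Subsquare k=10, p=15: +10·0.0833333° lon, +15·0.0416667° lat → SW at lon 58.8333°, lat 82.625°.
Cell spans 0.0833333° lon × 0.0416667° lat.
west 58.8333, east 58.9167.

58.8333, 58.9167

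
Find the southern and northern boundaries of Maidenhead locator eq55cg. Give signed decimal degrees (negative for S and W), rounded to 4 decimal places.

Field E=4, Q=16: +4·20° lon, +16·10° lat → SW at lon -100°, lat 70°.
Square 5, 5: +5·2° lon, +5·1° lat → SW at lon -90°, lat 75°.
Subsquare c=2, g=6: +2·0.0833333° lon, +6·0.0416667° lat → SW at lon -89.8333°, lat 75.25°.
Cell spans 0.0833333° lon × 0.0416667° lat.
south 75.2500, north 75.2917.

75.2500, 75.2917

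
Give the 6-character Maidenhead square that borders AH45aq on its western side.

AH35xq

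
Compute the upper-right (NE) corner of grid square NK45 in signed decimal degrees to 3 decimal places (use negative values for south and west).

Field N=13, K=10: +13·20° lon, +10·10° lat → SW at lon 80°, lat 10°.
Square 4, 5: +4·2° lon, +5·1° lat → SW at lon 88°, lat 15°.
Cell spans 2° lon × 1° lat. NE corner is SW corner plus one full cell.
latitude 16.000, longitude 90.000.

16.000, 90.000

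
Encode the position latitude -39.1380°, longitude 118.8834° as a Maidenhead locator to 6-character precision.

OF90ku

Offset from 180°W / 90°S: lon 298.8834°, lat 50.8620°.
Field: 298.8834/20 → 14 → O, 50.8620/10 → 5 → F; chars OF.
Square: 18.8834/2 → 9, 0.8620/1 → 0; chars 90.
Subsquare: 0.8834/0.0833333 → 10 → k, 0.8620/0.0416667 → 20 → u; chars ku.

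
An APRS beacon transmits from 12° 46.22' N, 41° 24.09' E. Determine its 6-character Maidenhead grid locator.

LK02qs

Offset from 180°W / 90°S: lon 221.4015°, lat 102.7703°.
Field: 221.4015/20 → 11 → L, 102.7703/10 → 10 → K; chars LK.
Square: 1.4015/2 → 0, 2.7703/1 → 2; chars 02.
Subsquare: 1.4015/0.0833333 → 16 → q, 0.7703/0.0416667 → 18 → s; chars qs.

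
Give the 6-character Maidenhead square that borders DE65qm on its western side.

DE65pm

Longitude subsquare q = 16; −1 → 15 = p.
The latitude characters are unchanged.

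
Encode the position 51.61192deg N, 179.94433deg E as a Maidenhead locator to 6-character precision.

RO91xo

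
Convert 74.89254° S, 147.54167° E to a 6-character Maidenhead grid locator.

QB35sc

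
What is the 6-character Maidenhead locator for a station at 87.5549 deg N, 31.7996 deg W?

Offset from 180°W / 90°S: lon 148.2004°, lat 177.5549°.
Field: 148.2004/20 → 7 → H, 177.5549/10 → 17 → R; chars HR.
Square: 8.2004/2 → 4, 7.5549/1 → 7; chars 47.
Subsquare: 0.2004/0.0833333 → 2 → c, 0.5549/0.0416667 → 13 → n; chars cn.

HR47cn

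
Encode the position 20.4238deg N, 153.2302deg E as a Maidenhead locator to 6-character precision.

Offset from 180°W / 90°S: lon 333.2302°, lat 110.4238°.
Field: lon ⌊333.2302/20⌋ = 16 → Q; lat ⌊110.4238/10⌋ = 11 → L.
Square: lon ⌊13.2302/2⌋ = 6; lat ⌊0.4238/1⌋ = 0.
Subsquare: lon ⌊1.2302/0.0833333⌋ = 14 → o; lat ⌊0.4238/0.0416667⌋ = 10 → k.

QL60ok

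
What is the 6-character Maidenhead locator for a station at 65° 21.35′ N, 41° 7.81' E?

LP05ni

Offset from 180°W / 90°S: lon 221.1302°, lat 155.3558°.
Field (20°×10°, letters A–R): lon ⌊221.1302/20⌋ = 11 → L; lat ⌊155.3558/10⌋ = 15 → P.
Square (2°×1°, digits 0–9): lon ⌊1.1302/2⌋ = 0; lat ⌊5.3558/1⌋ = 5.
Subsquare (5′×2.5′, letters a–x): lon ⌊1.1302/0.0833333⌋ = 13 → n; lat ⌊0.3558/0.0416667⌋ = 8 → i.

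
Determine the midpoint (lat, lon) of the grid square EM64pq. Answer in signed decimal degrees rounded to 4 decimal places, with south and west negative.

34.6875, -86.7083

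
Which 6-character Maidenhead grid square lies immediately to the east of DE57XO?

DE67ao

Longitude subsquare x = 23; +1 → 24, wraps to 0 = a, carry into square.
Longitude square 5; +1 → 6.
The latitude characters are unchanged.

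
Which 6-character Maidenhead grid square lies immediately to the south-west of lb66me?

Longitude subsquare m = 12; −1 → 11 = l.
Latitude subsquare e = 4; −1 → 3 = d.

LB66ld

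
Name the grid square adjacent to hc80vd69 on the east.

HC80vd79

Longitude extended square 6; +1 → 7.
The latitude characters are unchanged.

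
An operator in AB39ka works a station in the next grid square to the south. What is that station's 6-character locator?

AB38kx

Latitude subsquare a = 0; −1 → -1, wraps to 23 = x, carry into square.
Latitude square 9; −1 → 8.
The longitude characters are unchanged.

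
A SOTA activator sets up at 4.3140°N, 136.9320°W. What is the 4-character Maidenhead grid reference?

CJ14

Add 180° to longitude and 90° to latitude: 43.07, 94.31.
Field: lon ⌊43.07/20⌋ = 2 → C; lat ⌊94.31/10⌋ = 9 → J.
Square: lon ⌊3.07/2⌋ = 1; lat ⌊4.31/1⌋ = 4.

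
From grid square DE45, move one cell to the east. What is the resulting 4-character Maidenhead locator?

Longitude square 4; +1 → 5.
The latitude characters are unchanged.

DE55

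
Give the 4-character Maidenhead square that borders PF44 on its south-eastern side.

Longitude square 4; +1 → 5.
Latitude square 4; −1 → 3.

PF53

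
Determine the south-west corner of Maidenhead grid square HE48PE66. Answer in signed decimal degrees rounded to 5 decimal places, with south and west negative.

-41.80833, -30.70000

Field H=7, E=4: +7·20° lon, +4·10° lat → SW at lon -40°, lat -50°.
Square 4, 8: +4·2° lon, +8·1° lat → SW at lon -32°, lat -42°.
Subsquare p=15, e=4: +15·0.0833333° lon, +4·0.0416667° lat → SW at lon -30.75°, lat -41.8333°.
Extended square 6, 6: +6·0.00833333° lon, +6·0.00416667° lat → SW at lon -30.7°, lat -41.8083°.
latitude -41.80833, longitude -30.70000.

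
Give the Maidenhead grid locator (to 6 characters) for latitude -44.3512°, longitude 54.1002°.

LE75bp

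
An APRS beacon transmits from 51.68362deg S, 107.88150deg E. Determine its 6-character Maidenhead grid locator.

OD38wh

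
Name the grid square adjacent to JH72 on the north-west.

JH63

Longitude square 7; −1 → 6.
Latitude square 2; +1 → 3.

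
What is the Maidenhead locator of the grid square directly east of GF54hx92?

Longitude extended square 9; +1 → 10, wraps to 0, carry into subsquare.
Longitude subsquare h = 7; +1 → 8 = i.
The latitude characters are unchanged.

GF54ix02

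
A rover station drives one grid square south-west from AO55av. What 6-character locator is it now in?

AO45xu

Longitude subsquare a = 0; −1 → -1, wraps to 23 = x, carry into square.
Longitude square 5; −1 → 4.
Latitude subsquare v = 21; −1 → 20 = u.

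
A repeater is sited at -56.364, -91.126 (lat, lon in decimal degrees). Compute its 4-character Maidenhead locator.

ED43

Shift to the Maidenhead origin (180°W, 90°S): lon 88.87, lat 33.64.
Field (20°×10°, letters A–R): 88.87/20 → 4 → E, 33.64/10 → 3 → D; chars ED.
Square (2°×1°, digits 0–9): 8.87/2 → 4, 3.64/1 → 3; chars 43.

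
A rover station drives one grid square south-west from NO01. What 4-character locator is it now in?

MO90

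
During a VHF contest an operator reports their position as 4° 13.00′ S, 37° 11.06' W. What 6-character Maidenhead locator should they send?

Offset from 180°W / 90°S: lon 142.8157°, lat 85.7833°.
Field: 142.8157/20 → 7 → H, 85.7833/10 → 8 → I; chars HI.
Square: 2.8157/2 → 1, 5.7833/1 → 5; chars 15.
Subsquare: 0.8157/0.0833333 → 9 → j, 0.7833/0.0416667 → 18 → s; chars js.

HI15js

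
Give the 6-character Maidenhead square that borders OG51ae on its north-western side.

Longitude subsquare a = 0; −1 → -1, wraps to 23 = x, carry into square.
Longitude square 5; −1 → 4.
Latitude subsquare e = 4; +1 → 5 = f.

OG41xf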